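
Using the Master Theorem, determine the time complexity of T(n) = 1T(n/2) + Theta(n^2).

Master Theorem for T(n) = 1T(n/2) + O(n^2):

a = 1, b = 2, c = 2
log_b(a) = log_2(1) = 0.0000

Case 3: c = 2 > log_2(1) = 0.0000
T(n) = O(n^2) = O(n^2)

For T(n) = 1T(n/2) + O(n^2): log_2(1) = 0.0000. This is Case 3 of the Master Theorem (c > log_b(a), work dominated by root), giving O(n^2).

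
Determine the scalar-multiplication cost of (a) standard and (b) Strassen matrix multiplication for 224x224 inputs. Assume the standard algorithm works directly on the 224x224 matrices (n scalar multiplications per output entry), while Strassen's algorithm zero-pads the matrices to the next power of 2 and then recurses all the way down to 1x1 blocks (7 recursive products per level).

Matrix multiplication for 224x224 matrices:

Strassen's algorithm requires power-of-2 dimensions. Pad 224x224 to 256x256 (next power of 2).

Standard algorithm: 224^3 = 11239424 multiplications
Strassen's algorithm: 7^(log2(256)) = 7^8 = 5764801 multiplications
Savings: 11239424 - 5764801 = 5474623 multiplications

Standard: 11239424 multiplications (224^3). Strassen: 5764801 multiplications (7^8, after padding to 256x256). Strassen reduces 8 recursive multiplications to 7 at each level.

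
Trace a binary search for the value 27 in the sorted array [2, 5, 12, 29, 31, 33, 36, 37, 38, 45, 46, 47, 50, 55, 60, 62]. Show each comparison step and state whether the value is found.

Binary search for 27 in [2, 5, 12, 29, 31, 33, 36, 37, 38, 45, 46, 47, 50, 55, 60, 62]:

lo=0, hi=15, mid=7, arr[mid]=37 -> 37 > 27, search left half
lo=0, hi=6, mid=3, arr[mid]=29 -> 29 > 27, search left half
lo=0, hi=2, mid=1, arr[mid]=5 -> 5 < 27, search right half
lo=2, hi=2, mid=2, arr[mid]=12 -> 12 < 27, search right half
lo=3 > hi=2, target 27 not found

Binary search determines that 27 is not in the array after 4 comparisons. The search space was exhausted without finding the target.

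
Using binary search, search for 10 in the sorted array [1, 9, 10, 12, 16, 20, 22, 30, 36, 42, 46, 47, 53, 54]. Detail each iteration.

Binary search for 10 in [1, 9, 10, 12, 16, 20, 22, 30, 36, 42, 46, 47, 53, 54]:

lo=0, hi=13, mid=6, arr[mid]=22 -> 22 > 10, search left half
lo=0, hi=5, mid=2, arr[mid]=10 -> Found target at index 2!

Binary search finds 10 at index 2 after 2 comparisons. The search repeatedly halves the search space by comparing with the middle element.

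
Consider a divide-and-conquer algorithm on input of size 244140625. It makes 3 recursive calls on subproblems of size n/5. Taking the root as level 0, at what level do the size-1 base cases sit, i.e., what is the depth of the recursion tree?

For divide and conquer with division factor 5:

Problem sizes at each level:
Level 0: 244140625
Level 1: 48828125
Level 2: 9765625
Level 3: 1953125
Level 4: 390625
Level 5: 78125
Level 6: 15625
Level 7: 3125
Level 8: 625
Level 9: 125
Level 10: 25
Level 11: 5
Level 12: 1

The root is level 0 and the size-1 base case is level 12 (the tree spans levels 0 through 12, i.e. 13 levels counting the root), so the depth is the number of divisions: log_5(244140625) = 12

The recursion tree depth is log_5(244140625) = 12. At each level, the problem size is divided by 5, so it takes 12 divisions to reduce to a base case of size 1. The algorithm makes 3 recursive calls at each level.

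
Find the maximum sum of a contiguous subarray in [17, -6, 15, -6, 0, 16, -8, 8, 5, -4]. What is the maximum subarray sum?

Using Kadane's algorithm on [17, -6, 15, -6, 0, 16, -8, 8, 5, -4]:

Scanning through the array:
Position 1 (value -6): max_ending_here = 11, max_so_far = 17
Position 2 (value 15): max_ending_here = 26, max_so_far = 26
Position 3 (value -6): max_ending_here = 20, max_so_far = 26
Position 4 (value 0): max_ending_here = 20, max_so_far = 26
Position 5 (value 16): max_ending_here = 36, max_so_far = 36
Position 6 (value -8): max_ending_here = 28, max_so_far = 36
Position 7 (value 8): max_ending_here = 36, max_so_far = 36
Position 8 (value 5): max_ending_here = 41, max_so_far = 41
Position 9 (value -4): max_ending_here = 37, max_so_far = 41

Maximum subarray: [17, -6, 15, -6, 0, 16, -8, 8, 5]
Maximum sum: 41

The maximum subarray is [17, -6, 15, -6, 0, 16, -8, 8, 5] with sum 41. This subarray runs from index 0 to index 8.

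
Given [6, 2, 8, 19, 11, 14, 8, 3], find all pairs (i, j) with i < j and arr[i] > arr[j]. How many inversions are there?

Finding inversions in [6, 2, 8, 19, 11, 14, 8, 3]:

(0, 1): arr[0]=6 > arr[1]=2
(0, 7): arr[0]=6 > arr[7]=3
(2, 7): arr[2]=8 > arr[7]=3
(3, 4): arr[3]=19 > arr[4]=11
(3, 5): arr[3]=19 > arr[5]=14
(3, 6): arr[3]=19 > arr[6]=8
(3, 7): arr[3]=19 > arr[7]=3
(4, 6): arr[4]=11 > arr[6]=8
(4, 7): arr[4]=11 > arr[7]=3
(5, 6): arr[5]=14 > arr[6]=8
(5, 7): arr[5]=14 > arr[7]=3
(6, 7): arr[6]=8 > arr[7]=3

Total inversions: 12

The array has 12 inversion(s): (0,1), (0,7), (2,7), (3,4), (3,5), (3,6), (3,7), (4,6), (4,7), (5,6), (5,7), (6,7). Each pair (i,j) satisfies i < j and arr[i] > arr[j].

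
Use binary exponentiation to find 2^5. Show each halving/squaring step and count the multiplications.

Computing 2^5 by squaring (build up from 2^1; each line after the first costs one multiplication):

2^1 = 2
2^2 = (2^1)^2 = 2^2 = 4
2^4 = (2^2)^2 = 4^2 = 16
2^5 = 2 * 2^4 = 2 * 16 = 32

Result: 32
Multiplications needed: 3 (3 lines after 2^1)

2^5 = 32. Using exponentiation by squaring, this requires 3 multiplications. The key idea: if the exponent is even, square the half-power; if odd, multiply by the base once.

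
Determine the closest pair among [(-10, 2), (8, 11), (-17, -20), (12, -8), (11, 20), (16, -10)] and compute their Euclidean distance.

Computing all pairwise distances among 6 points:

d((-10, 2), (8, 11)) = 20.1246
d((-10, 2), (-17, -20)) = 23.0868
d((-10, 2), (12, -8)) = 24.1661
d((-10, 2), (11, 20)) = 27.6586
d((-10, 2), (16, -10)) = 28.6356
d((8, 11), (-17, -20)) = 39.8246
d((8, 11), (12, -8)) = 19.4165
d((8, 11), (11, 20)) = 9.4868
d((8, 11), (16, -10)) = 22.4722
d((-17, -20), (12, -8)) = 31.3847
d((-17, -20), (11, 20)) = 48.8262
d((-17, -20), (16, -10)) = 34.4819
d((12, -8), (11, 20)) = 28.0179
d((12, -8), (16, -10)) = 4.4721 <-- minimum
d((11, 20), (16, -10)) = 30.4138

Closest pair: (12, -8) and (16, -10) with distance 4.4721

The closest pair is (12, -8) and (16, -10) with Euclidean distance 4.4721. For 6 points, brute-force pairwise comparison is shown above. For large n, the divide-and-conquer algorithm (sort by x, recurse on halves, check the dividing strip) achieves O(n log n).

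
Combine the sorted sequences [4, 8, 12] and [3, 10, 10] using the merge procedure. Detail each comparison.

Merging process:

Compare 4 vs 3: take 3 from right. Merged: [3]
Compare 4 vs 10: take 4 from left. Merged: [3, 4]
Compare 8 vs 10: take 8 from left. Merged: [3, 4, 8]
Compare 12 vs 10: take 10 from right. Merged: [3, 4, 8, 10]
Compare 12 vs 10: take 10 from right. Merged: [3, 4, 8, 10, 10]
Append remaining from left: [12]. Merged: [3, 4, 8, 10, 10, 12]

Final merged array: [3, 4, 8, 10, 10, 12]
Total comparisons: 5

The merged array is [3, 4, 8, 10, 10, 12], requiring 5 comparisons. The merge step runs in O(n) time where n is the total number of elements.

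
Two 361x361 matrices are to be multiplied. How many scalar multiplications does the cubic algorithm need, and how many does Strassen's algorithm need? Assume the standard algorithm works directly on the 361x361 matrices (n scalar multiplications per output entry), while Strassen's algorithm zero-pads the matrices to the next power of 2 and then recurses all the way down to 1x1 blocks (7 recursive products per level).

Matrix multiplication for 361x361 matrices:

Strassen's algorithm requires power-of-2 dimensions. Pad 361x361 to 512x512 (next power of 2).

Standard algorithm: 361^3 = 47045881 multiplications
Strassen's algorithm: 7^(log2(512)) = 7^9 = 40353607 multiplications
Savings: 47045881 - 40353607 = 6692274 multiplications

Standard: 47045881 multiplications (361^3). Strassen: 40353607 multiplications (7^9, after padding to 512x512). Strassen reduces 8 recursive multiplications to 7 at each level.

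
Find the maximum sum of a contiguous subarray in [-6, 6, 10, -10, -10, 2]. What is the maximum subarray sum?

Using Kadane's algorithm on [-6, 6, 10, -10, -10, 2]:

Scanning through the array:
Position 1 (value 6): max_ending_here = 6, max_so_far = 6
Position 2 (value 10): max_ending_here = 16, max_so_far = 16
Position 3 (value -10): max_ending_here = 6, max_so_far = 16
Position 4 (value -10): max_ending_here = -4, max_so_far = 16
Position 5 (value 2): max_ending_here = 2, max_so_far = 16

Maximum subarray: [6, 10]
Maximum sum: 16

The maximum subarray is [6, 10] with sum 16. This subarray runs from index 1 to index 2.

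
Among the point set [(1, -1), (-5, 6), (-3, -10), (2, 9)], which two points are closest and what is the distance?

Computing all pairwise distances among 4 points:

d((1, -1), (-5, 6)) = 9.2195
d((1, -1), (-3, -10)) = 9.8489
d((1, -1), (2, 9)) = 10.0499
d((-5, 6), (-3, -10)) = 16.1245
d((-5, 6), (2, 9)) = 7.6158 <-- minimum
d((-3, -10), (2, 9)) = 19.6469

Closest pair: (-5, 6) and (2, 9) with distance 7.6158

The closest pair is (-5, 6) and (2, 9) with Euclidean distance 7.6158. For 4 points, brute-force pairwise comparison is shown above. For large n, the divide-and-conquer algorithm (sort by x, recurse on halves, check the dividing strip) achieves O(n log n).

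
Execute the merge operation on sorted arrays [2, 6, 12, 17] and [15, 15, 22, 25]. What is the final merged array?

Merging process:

Compare 2 vs 15: take 2 from left. Merged: [2]
Compare 6 vs 15: take 6 from left. Merged: [2, 6]
Compare 12 vs 15: take 12 from left. Merged: [2, 6, 12]
Compare 17 vs 15: take 15 from right. Merged: [2, 6, 12, 15]
Compare 17 vs 15: take 15 from right. Merged: [2, 6, 12, 15, 15]
Compare 17 vs 22: take 17 from left. Merged: [2, 6, 12, 15, 15, 17]
Append remaining from right: [22, 25]. Merged: [2, 6, 12, 15, 15, 17, 22, 25]

Final merged array: [2, 6, 12, 15, 15, 17, 22, 25]
Total comparisons: 6

The merged array is [2, 6, 12, 15, 15, 17, 22, 25], requiring 6 comparisons. The merge step runs in O(n) time where n is the total number of elements.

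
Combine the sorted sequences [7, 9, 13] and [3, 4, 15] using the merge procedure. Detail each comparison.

Merging process:

Compare 7 vs 3: take 3 from right. Merged: [3]
Compare 7 vs 4: take 4 from right. Merged: [3, 4]
Compare 7 vs 15: take 7 from left. Merged: [3, 4, 7]
Compare 9 vs 15: take 9 from left. Merged: [3, 4, 7, 9]
Compare 13 vs 15: take 13 from left. Merged: [3, 4, 7, 9, 13]
Append remaining from right: [15]. Merged: [3, 4, 7, 9, 13, 15]

Final merged array: [3, 4, 7, 9, 13, 15]
Total comparisons: 5

The merged array is [3, 4, 7, 9, 13, 15], requiring 5 comparisons. The merge step runs in O(n) time where n is the total number of elements.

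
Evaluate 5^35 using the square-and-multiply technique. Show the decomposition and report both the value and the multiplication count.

Computing 5^35 by squaring (build up from 5^1; each line after the first costs one multiplication):

5^1 = 5
5^2 = (5^1)^2 = 5^2 = 25
5^4 = (5^2)^2 = 25^2 = 625
5^8 = (5^4)^2 = 625^2 = 390625
5^16 = (5^8)^2 = 390625^2 = 152587890625
5^17 = 5 * 5^16 = 5 * 152587890625 = 762939453125
5^34 = (5^17)^2 = 762939453125^2 = 582076609134674072265625
5^35 = 5 * 5^34 = 5 * 582076609134674072265625 = 2910383045673370361328125

Result: 2910383045673370361328125
Multiplications needed: 7 (7 lines after 5^1)

5^35 = 2910383045673370361328125. Using exponentiation by squaring, this requires 7 multiplications. The key idea: if the exponent is even, square the half-power; if odd, multiply by the base once.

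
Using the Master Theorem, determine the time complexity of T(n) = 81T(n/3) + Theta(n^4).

Master Theorem for T(n) = 81T(n/3) + O(n^4):

a = 81, b = 3, c = 4
log_b(a) = log_3(81) = 4.0000

Case 2: c = 4 = log_3(81) = 4.0000
T(n) = O(n^4 log n) = O(n^4 log n)

For T(n) = 81T(n/3) + O(n^4): log_3(81) = 4.0000. This is Case 2 of the Master Theorem (c = log_b(a), equal work at all levels), giving O(n^4 log n).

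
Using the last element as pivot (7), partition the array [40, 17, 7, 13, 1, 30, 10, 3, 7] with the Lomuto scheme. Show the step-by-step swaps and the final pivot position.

Lomuto partition with pivot = 7:

Initial array: [40, 17, 7, 13, 1, 30, 10, 3, 7]

arr[0]=40 > 7: no swap
arr[1]=17 > 7: no swap
arr[2]=7 <= 7: swap with position 0, array becomes [7, 17, 40, 13, 1, 30, 10, 3, 7]
arr[3]=13 > 7: no swap
arr[4]=1 <= 7: swap with position 1, array becomes [7, 1, 40, 13, 17, 30, 10, 3, 7]
arr[5]=30 > 7: no swap
arr[6]=10 > 7: no swap
arr[7]=3 <= 7: swap with position 2, array becomes [7, 1, 3, 13, 17, 30, 10, 40, 7]

Place pivot at position 3: [7, 1, 3, 7, 17, 30, 10, 40, 13]
Pivot position: 3

After partitioning with pivot 7, the array becomes [7, 1, 3, 7, 17, 30, 10, 40, 13]. The pivot is placed at index 3. All elements to the left of the pivot are <= 7, and all elements to the right are > 7.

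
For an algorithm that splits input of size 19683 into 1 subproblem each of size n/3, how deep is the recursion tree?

For divide and conquer with division factor 3:

Problem sizes at each level:
Level 0: 19683
Level 1: 6561
Level 2: 2187
Level 3: 729
Level 4: 243
Level 5: 81
Level 6: 27
Level 7: 9
Level 8: 3
Level 9: 1

The root is level 0 and the size-1 base case is level 9 (the tree spans levels 0 through 9, i.e. 10 levels counting the root), so the depth is the number of divisions: log_3(19683) = 9

The recursion tree depth is log_3(19683) = 9. At each level, the problem size is divided by 3, so it takes 9 divisions to reduce to a base case of size 1. The algorithm makes 1 recursive call at each level.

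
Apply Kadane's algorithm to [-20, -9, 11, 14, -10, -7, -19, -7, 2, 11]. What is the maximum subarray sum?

Using Kadane's algorithm on [-20, -9, 11, 14, -10, -7, -19, -7, 2, 11]:

Scanning through the array:
Position 1 (value -9): max_ending_here = -9, max_so_far = -9
Position 2 (value 11): max_ending_here = 11, max_so_far = 11
Position 3 (value 14): max_ending_here = 25, max_so_far = 25
Position 4 (value -10): max_ending_here = 15, max_so_far = 25
Position 5 (value -7): max_ending_here = 8, max_so_far = 25
Position 6 (value -19): max_ending_here = -11, max_so_far = 25
Position 7 (value -7): max_ending_here = -7, max_so_far = 25
Position 8 (value 2): max_ending_here = 2, max_so_far = 25
Position 9 (value 11): max_ending_here = 13, max_so_far = 25

Maximum subarray: [11, 14]
Maximum sum: 25

The maximum subarray is [11, 14] with sum 25. This subarray runs from index 2 to index 3.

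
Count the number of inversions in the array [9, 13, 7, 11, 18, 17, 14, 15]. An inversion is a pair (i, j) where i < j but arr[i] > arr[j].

Finding inversions in [9, 13, 7, 11, 18, 17, 14, 15]:

(0, 2): arr[0]=9 > arr[2]=7
(1, 2): arr[1]=13 > arr[2]=7
(1, 3): arr[1]=13 > arr[3]=11
(4, 5): arr[4]=18 > arr[5]=17
(4, 6): arr[4]=18 > arr[6]=14
(4, 7): arr[4]=18 > arr[7]=15
(5, 6): arr[5]=17 > arr[6]=14
(5, 7): arr[5]=17 > arr[7]=15

Total inversions: 8

The array has 8 inversion(s): (0,2), (1,2), (1,3), (4,5), (4,6), (4,7), (5,6), (5,7). Each pair (i,j) satisfies i < j and arr[i] > arr[j].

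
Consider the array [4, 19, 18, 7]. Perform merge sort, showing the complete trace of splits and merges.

Merge sort trace:

Split: [4, 19, 18, 7] -> [4, 19] and [18, 7]
  Split: [4, 19] -> [4] and [19]
  Merge: [4] + [19] -> [4, 19]
  Split: [18, 7] -> [18] and [7]
  Merge: [18] + [7] -> [7, 18]
Merge: [4, 19] + [7, 18] -> [4, 7, 18, 19]

Final sorted array: [4, 7, 18, 19]

The merge sort proceeds by recursively splitting the array and merging sorted halves.
After all merges, the sorted array is [4, 7, 18, 19].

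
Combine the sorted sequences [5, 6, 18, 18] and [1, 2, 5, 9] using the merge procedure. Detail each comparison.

Merging process:

Compare 5 vs 1: take 1 from right. Merged: [1]
Compare 5 vs 2: take 2 from right. Merged: [1, 2]
Compare 5 vs 5: take 5 from left. Merged: [1, 2, 5]
Compare 6 vs 5: take 5 from right. Merged: [1, 2, 5, 5]
Compare 6 vs 9: take 6 from left. Merged: [1, 2, 5, 5, 6]
Compare 18 vs 9: take 9 from right. Merged: [1, 2, 5, 5, 6, 9]
Append remaining from left: [18, 18]. Merged: [1, 2, 5, 5, 6, 9, 18, 18]

Final merged array: [1, 2, 5, 5, 6, 9, 18, 18]
Total comparisons: 6

The merged array is [1, 2, 5, 5, 6, 9, 18, 18], requiring 6 comparisons. The merge step runs in O(n) time where n is the total number of elements.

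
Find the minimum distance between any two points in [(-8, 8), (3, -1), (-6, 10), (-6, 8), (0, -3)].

Computing all pairwise distances among 5 points:

d((-8, 8), (3, -1)) = 14.2127
d((-8, 8), (-6, 10)) = 2.8284
d((-8, 8), (-6, 8)) = 2.0 <-- minimum
d((-8, 8), (0, -3)) = 13.6015
d((3, -1), (-6, 10)) = 14.2127
d((3, -1), (-6, 8)) = 12.7279
d((3, -1), (0, -3)) = 3.6056
d((-6, 10), (-6, 8)) = 2.0 <-- minimum
d((-6, 10), (0, -3)) = 14.3178
d((-6, 8), (0, -3)) = 12.53

Minimum distance: 2.0 (tie among 2 pairs: (-8, 8) and (-6, 8); (-6, 10) and (-6, 8))

The minimum Euclidean distance is 2.0. There is a tie: 2 pairs achieve this minimum — (-8, 8) and (-6, 8); (-6, 10) and (-6, 8). Any of these is a valid closest pair. For 5 points, brute-force pairwise comparison is shown above. For large n, the divide-and-conquer algorithm (sort by x, recurse on halves, check the dividing strip) achieves O(n log n).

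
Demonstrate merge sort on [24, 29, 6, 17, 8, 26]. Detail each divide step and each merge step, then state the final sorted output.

Merge sort trace:

Split: [24, 29, 6, 17, 8, 26] -> [24, 29, 6] and [17, 8, 26]
  Split: [24, 29, 6] -> [24] and [29, 6]
    Split: [29, 6] -> [29] and [6]
    Merge: [29] + [6] -> [6, 29]
  Merge: [24] + [6, 29] -> [6, 24, 29]
  Split: [17, 8, 26] -> [17] and [8, 26]
    Split: [8, 26] -> [8] and [26]
    Merge: [8] + [26] -> [8, 26]
  Merge: [17] + [8, 26] -> [8, 17, 26]
Merge: [6, 24, 29] + [8, 17, 26] -> [6, 8, 17, 24, 26, 29]

Final sorted array: [6, 8, 17, 24, 26, 29]

The merge sort proceeds by recursively splitting the array and merging sorted halves.
After all merges, the sorted array is [6, 8, 17, 24, 26, 29].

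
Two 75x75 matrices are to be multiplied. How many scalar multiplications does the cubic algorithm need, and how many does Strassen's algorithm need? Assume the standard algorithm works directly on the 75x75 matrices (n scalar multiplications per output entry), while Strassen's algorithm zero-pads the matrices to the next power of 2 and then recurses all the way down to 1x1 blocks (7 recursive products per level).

Matrix multiplication for 75x75 matrices:

Strassen's algorithm requires power-of-2 dimensions. Pad 75x75 to 128x128 (next power of 2).

Standard algorithm: 75^3 = 421875 multiplications
Strassen's algorithm: 7^(log2(128)) = 7^7 = 823543 multiplications
Difference: 421875 - 823543 = -401668 (Strassen uses MORE here due to padding overhead — for small or just-over-power-of-2 n, padding can outweigh the per-level savings)

Standard: 421875 multiplications (75^3). Strassen: 823543 multiplications (7^7, after padding to 128x128). Strassen reduces 8 recursive multiplications to 7 at each level.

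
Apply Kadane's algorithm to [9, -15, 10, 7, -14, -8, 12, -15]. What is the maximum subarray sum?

Using Kadane's algorithm on [9, -15, 10, 7, -14, -8, 12, -15]:

Scanning through the array:
Position 1 (value -15): max_ending_here = -6, max_so_far = 9
Position 2 (value 10): max_ending_here = 10, max_so_far = 10
Position 3 (value 7): max_ending_here = 17, max_so_far = 17
Position 4 (value -14): max_ending_here = 3, max_so_far = 17
Position 5 (value -8): max_ending_here = -5, max_so_far = 17
Position 6 (value 12): max_ending_here = 12, max_so_far = 17
Position 7 (value -15): max_ending_here = -3, max_so_far = 17

Maximum subarray: [10, 7]
Maximum sum: 17

The maximum subarray is [10, 7] with sum 17. This subarray runs from index 2 to index 3.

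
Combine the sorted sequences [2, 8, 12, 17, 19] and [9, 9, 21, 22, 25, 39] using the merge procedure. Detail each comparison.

Merging process:

Compare 2 vs 9: take 2 from left. Merged: [2]
Compare 8 vs 9: take 8 from left. Merged: [2, 8]
Compare 12 vs 9: take 9 from right. Merged: [2, 8, 9]
Compare 12 vs 9: take 9 from right. Merged: [2, 8, 9, 9]
Compare 12 vs 21: take 12 from left. Merged: [2, 8, 9, 9, 12]
Compare 17 vs 21: take 17 from left. Merged: [2, 8, 9, 9, 12, 17]
Compare 19 vs 21: take 19 from left. Merged: [2, 8, 9, 9, 12, 17, 19]
Append remaining from right: [21, 22, 25, 39]. Merged: [2, 8, 9, 9, 12, 17, 19, 21, 22, 25, 39]

Final merged array: [2, 8, 9, 9, 12, 17, 19, 21, 22, 25, 39]
Total comparisons: 7

The merged array is [2, 8, 9, 9, 12, 17, 19, 21, 22, 25, 39], requiring 7 comparisons. The merge step runs in O(n) time where n is the total number of elements.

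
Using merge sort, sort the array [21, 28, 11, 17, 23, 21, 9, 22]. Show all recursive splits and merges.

Merge sort trace:

Split: [21, 28, 11, 17, 23, 21, 9, 22] -> [21, 28, 11, 17] and [23, 21, 9, 22]
  Split: [21, 28, 11, 17] -> [21, 28] and [11, 17]
    Split: [21, 28] -> [21] and [28]
    Merge: [21] + [28] -> [21, 28]
    Split: [11, 17] -> [11] and [17]
    Merge: [11] + [17] -> [11, 17]
  Merge: [21, 28] + [11, 17] -> [11, 17, 21, 28]
  Split: [23, 21, 9, 22] -> [23, 21] and [9, 22]
    Split: [23, 21] -> [23] and [21]
    Merge: [23] + [21] -> [21, 23]
    Split: [9, 22] -> [9] and [22]
    Merge: [9] + [22] -> [9, 22]
  Merge: [21, 23] + [9, 22] -> [9, 21, 22, 23]
Merge: [11, 17, 21, 28] + [9, 21, 22, 23] -> [9, 11, 17, 21, 21, 22, 23, 28]

Final sorted array: [9, 11, 17, 21, 21, 22, 23, 28]

The merge sort proceeds by recursively splitting the array and merging sorted halves.
After all merges, the sorted array is [9, 11, 17, 21, 21, 22, 23, 28].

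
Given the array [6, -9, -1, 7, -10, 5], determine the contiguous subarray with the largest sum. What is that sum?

Using Kadane's algorithm on [6, -9, -1, 7, -10, 5]:

Scanning through the array:
Position 1 (value -9): max_ending_here = -3, max_so_far = 6
Position 2 (value -1): max_ending_here = -1, max_so_far = 6
Position 3 (value 7): max_ending_here = 7, max_so_far = 7
Position 4 (value -10): max_ending_here = -3, max_so_far = 7
Position 5 (value 5): max_ending_here = 5, max_so_far = 7

Maximum subarray: [7]
Maximum sum: 7

The maximum subarray is [7] with sum 7. This subarray runs from index 3 to index 3.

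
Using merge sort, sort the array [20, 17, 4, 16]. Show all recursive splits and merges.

Merge sort trace:

Split: [20, 17, 4, 16] -> [20, 17] and [4, 16]
  Split: [20, 17] -> [20] and [17]
  Merge: [20] + [17] -> [17, 20]
  Split: [4, 16] -> [4] and [16]
  Merge: [4] + [16] -> [4, 16]
Merge: [17, 20] + [4, 16] -> [4, 16, 17, 20]

Final sorted array: [4, 16, 17, 20]

The merge sort proceeds by recursively splitting the array and merging sorted halves.
After all merges, the sorted array is [4, 16, 17, 20].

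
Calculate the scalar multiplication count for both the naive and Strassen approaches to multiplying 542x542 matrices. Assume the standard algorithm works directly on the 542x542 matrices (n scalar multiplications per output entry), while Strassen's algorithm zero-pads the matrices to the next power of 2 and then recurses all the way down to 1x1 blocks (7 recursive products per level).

Matrix multiplication for 542x542 matrices:

Strassen's algorithm requires power-of-2 dimensions. Pad 542x542 to 1024x1024 (next power of 2).

Standard algorithm: 542^3 = 159220088 multiplications
Strassen's algorithm: 7^(log2(1024)) = 7^10 = 282475249 multiplications
Difference: 159220088 - 282475249 = -123255161 (Strassen uses MORE here due to padding overhead — for small or just-over-power-of-2 n, padding can outweigh the per-level savings)

Standard: 159220088 multiplications (542^3). Strassen: 282475249 multiplications (7^10, after padding to 1024x1024). Strassen reduces 8 recursive multiplications to 7 at each level.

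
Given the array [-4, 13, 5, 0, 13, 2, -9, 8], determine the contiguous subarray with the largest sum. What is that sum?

Using Kadane's algorithm on [-4, 13, 5, 0, 13, 2, -9, 8]:

Scanning through the array:
Position 1 (value 13): max_ending_here = 13, max_so_far = 13
Position 2 (value 5): max_ending_here = 18, max_so_far = 18
Position 3 (value 0): max_ending_here = 18, max_so_far = 18
Position 4 (value 13): max_ending_here = 31, max_so_far = 31
Position 5 (value 2): max_ending_here = 33, max_so_far = 33
Position 6 (value -9): max_ending_here = 24, max_so_far = 33
Position 7 (value 8): max_ending_here = 32, max_so_far = 33

Maximum subarray: [13, 5, 0, 13, 2]
Maximum sum: 33

The maximum subarray is [13, 5, 0, 13, 2] with sum 33. This subarray runs from index 1 to index 5.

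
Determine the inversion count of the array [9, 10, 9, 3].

Finding inversions in [9, 10, 9, 3]:

(0, 3): arr[0]=9 > arr[3]=3
(1, 2): arr[1]=10 > arr[2]=9
(1, 3): arr[1]=10 > arr[3]=3
(2, 3): arr[2]=9 > arr[3]=3

Total inversions: 4

The array has 4 inversion(s): (0,3), (1,2), (1,3), (2,3). Each pair (i,j) satisfies i < j and arr[i] > arr[j].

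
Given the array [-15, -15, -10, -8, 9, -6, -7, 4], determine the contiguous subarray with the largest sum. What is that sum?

Using Kadane's algorithm on [-15, -15, -10, -8, 9, -6, -7, 4]:

Scanning through the array:
Position 1 (value -15): max_ending_here = -15, max_so_far = -15
Position 2 (value -10): max_ending_here = -10, max_so_far = -10
Position 3 (value -8): max_ending_here = -8, max_so_far = -8
Position 4 (value 9): max_ending_here = 9, max_so_far = 9
Position 5 (value -6): max_ending_here = 3, max_so_far = 9
Position 6 (value -7): max_ending_here = -4, max_so_far = 9
Position 7 (value 4): max_ending_here = 4, max_so_far = 9

Maximum subarray: [9]
Maximum sum: 9

The maximum subarray is [9] with sum 9. This subarray runs from index 4 to index 4.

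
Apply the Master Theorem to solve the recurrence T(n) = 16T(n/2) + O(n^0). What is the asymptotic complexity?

Master Theorem for T(n) = 16T(n/2) + O(n^0):

a = 16, b = 2, c = 0
log_b(a) = log_2(16) = 4.0000

Case 1: c = 0 < log_2(16) = 4.0000
T(n) = O(n^(log_2 16)) = O(n^4)

For T(n) = 16T(n/2) + O(n^0): log_2(16) = 4.0000. This is Case 1 of the Master Theorem (c < log_b(a), work dominated by leaves), giving O(n^4).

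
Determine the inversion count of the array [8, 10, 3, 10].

Finding inversions in [8, 10, 3, 10]:

(0, 2): arr[0]=8 > arr[2]=3
(1, 2): arr[1]=10 > arr[2]=3

Total inversions: 2

The array has 2 inversion(s): (0,2), (1,2). Each pair (i,j) satisfies i < j and arr[i] > arr[j].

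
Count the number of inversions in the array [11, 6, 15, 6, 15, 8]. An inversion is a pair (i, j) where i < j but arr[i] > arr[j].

Finding inversions in [11, 6, 15, 6, 15, 8]:

(0, 1): arr[0]=11 > arr[1]=6
(0, 3): arr[0]=11 > arr[3]=6
(0, 5): arr[0]=11 > arr[5]=8
(2, 3): arr[2]=15 > arr[3]=6
(2, 5): arr[2]=15 > arr[5]=8
(4, 5): arr[4]=15 > arr[5]=8

Total inversions: 6

The array has 6 inversion(s): (0,1), (0,3), (0,5), (2,3), (2,5), (4,5). Each pair (i,j) satisfies i < j and arr[i] > arr[j].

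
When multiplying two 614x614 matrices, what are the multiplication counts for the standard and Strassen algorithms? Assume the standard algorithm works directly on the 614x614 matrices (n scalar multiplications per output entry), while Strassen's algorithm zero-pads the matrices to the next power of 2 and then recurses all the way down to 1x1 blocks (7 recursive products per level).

Matrix multiplication for 614x614 matrices:

Strassen's algorithm requires power-of-2 dimensions. Pad 614x614 to 1024x1024 (next power of 2).

Standard algorithm: 614^3 = 231475544 multiplications
Strassen's algorithm: 7^(log2(1024)) = 7^10 = 282475249 multiplications
Difference: 231475544 - 282475249 = -50999705 (Strassen uses MORE here due to padding overhead — for small or just-over-power-of-2 n, padding can outweigh the per-level savings)

Standard: 231475544 multiplications (614^3). Strassen: 282475249 multiplications (7^10, after padding to 1024x1024). Strassen reduces 8 recursive multiplications to 7 at each level.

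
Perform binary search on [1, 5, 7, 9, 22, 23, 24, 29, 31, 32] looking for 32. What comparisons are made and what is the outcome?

Binary search for 32 in [1, 5, 7, 9, 22, 23, 24, 29, 31, 32]:

lo=0, hi=9, mid=4, arr[mid]=22 -> 22 < 32, search right half
lo=5, hi=9, mid=7, arr[mid]=29 -> 29 < 32, search right half
lo=8, hi=9, mid=8, arr[mid]=31 -> 31 < 32, search right half
lo=9, hi=9, mid=9, arr[mid]=32 -> Found target at index 9!

Binary search finds 32 at index 9 after 4 comparisons. The search repeatedly halves the search space by comparing with the middle element.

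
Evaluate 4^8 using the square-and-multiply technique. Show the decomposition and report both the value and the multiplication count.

Computing 4^8 by squaring (build up from 4^1; each line after the first costs one multiplication):

4^1 = 4
4^2 = (4^1)^2 = 4^2 = 16
4^4 = (4^2)^2 = 16^2 = 256
4^8 = (4^4)^2 = 256^2 = 65536

Result: 65536
Multiplications needed: 3 (3 lines after 4^1)

4^8 = 65536. Using exponentiation by squaring, this requires 3 multiplications. The key idea: if the exponent is even, square the half-power; if odd, multiply by the base once.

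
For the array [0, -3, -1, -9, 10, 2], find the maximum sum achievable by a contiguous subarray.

Using Kadane's algorithm on [0, -3, -1, -9, 10, 2]:

Scanning through the array:
Position 1 (value -3): max_ending_here = -3, max_so_far = 0
Position 2 (value -1): max_ending_here = -1, max_so_far = 0
Position 3 (value -9): max_ending_here = -9, max_so_far = 0
Position 4 (value 10): max_ending_here = 10, max_so_far = 10
Position 5 (value 2): max_ending_here = 12, max_so_far = 12

Maximum subarray: [10, 2]
Maximum sum: 12

The maximum subarray is [10, 2] with sum 12. This subarray runs from index 4 to index 5.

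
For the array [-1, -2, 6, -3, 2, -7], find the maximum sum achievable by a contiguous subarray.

Using Kadane's algorithm on [-1, -2, 6, -3, 2, -7]:

Scanning through the array:
Position 1 (value -2): max_ending_here = -2, max_so_far = -1
Position 2 (value 6): max_ending_here = 6, max_so_far = 6
Position 3 (value -3): max_ending_here = 3, max_so_far = 6
Position 4 (value 2): max_ending_here = 5, max_so_far = 6
Position 5 (value -7): max_ending_here = -2, max_so_far = 6

Maximum subarray: [6]
Maximum sum: 6

The maximum subarray is [6] with sum 6. This subarray runs from index 2 to index 2.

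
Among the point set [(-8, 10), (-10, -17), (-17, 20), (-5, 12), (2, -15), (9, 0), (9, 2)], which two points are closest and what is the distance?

Computing all pairwise distances among 7 points:

d((-8, 10), (-10, -17)) = 27.074
d((-8, 10), (-17, 20)) = 13.4536
d((-8, 10), (-5, 12)) = 3.6056
d((-8, 10), (2, -15)) = 26.9258
d((-8, 10), (9, 0)) = 19.7231
d((-8, 10), (9, 2)) = 18.7883
d((-10, -17), (-17, 20)) = 37.6563
d((-10, -17), (-5, 12)) = 29.4279
d((-10, -17), (2, -15)) = 12.1655
d((-10, -17), (9, 0)) = 25.4951
d((-10, -17), (9, 2)) = 26.8701
d((-17, 20), (-5, 12)) = 14.4222
d((-17, 20), (2, -15)) = 39.8246
d((-17, 20), (9, 0)) = 32.8024
d((-17, 20), (9, 2)) = 31.6228
d((-5, 12), (2, -15)) = 27.8927
d((-5, 12), (9, 0)) = 18.4391
d((-5, 12), (9, 2)) = 17.2047
d((2, -15), (9, 0)) = 16.5529
d((2, -15), (9, 2)) = 18.3848
d((9, 0), (9, 2)) = 2.0 <-- minimum

Closest pair: (9, 0) and (9, 2) with distance 2.0

The closest pair is (9, 0) and (9, 2) with Euclidean distance 2.0. For 7 points, brute-force pairwise comparison is shown above. For large n, the divide-and-conquer algorithm (sort by x, recurse on halves, check the dividing strip) achieves O(n log n).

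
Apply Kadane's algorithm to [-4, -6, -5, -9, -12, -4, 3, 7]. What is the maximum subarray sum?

Using Kadane's algorithm on [-4, -6, -5, -9, -12, -4, 3, 7]:

Scanning through the array:
Position 1 (value -6): max_ending_here = -6, max_so_far = -4
Position 2 (value -5): max_ending_here = -5, max_so_far = -4
Position 3 (value -9): max_ending_here = -9, max_so_far = -4
Position 4 (value -12): max_ending_here = -12, max_so_far = -4
Position 5 (value -4): max_ending_here = -4, max_so_far = -4
Position 6 (value 3): max_ending_here = 3, max_so_far = 3
Position 7 (value 7): max_ending_here = 10, max_so_far = 10

Maximum subarray: [3, 7]
Maximum sum: 10

The maximum subarray is [3, 7] with sum 10. This subarray runs from index 6 to index 7.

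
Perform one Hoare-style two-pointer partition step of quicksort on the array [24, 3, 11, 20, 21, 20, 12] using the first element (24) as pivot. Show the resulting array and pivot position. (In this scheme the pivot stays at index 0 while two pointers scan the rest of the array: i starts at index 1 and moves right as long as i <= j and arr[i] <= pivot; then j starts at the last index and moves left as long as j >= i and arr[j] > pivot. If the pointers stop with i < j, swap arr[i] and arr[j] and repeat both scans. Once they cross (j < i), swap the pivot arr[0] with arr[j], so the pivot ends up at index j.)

Hoare-style two-pointer partition with pivot = 24:

Initial array: [24, 3, 11, 20, 21, 20, 12]

Pointers start at i = 1, j = 6.
i ends at 7, j ends at 6: the pointers have crossed (j < i), so scanning stops.

Swap pivot arr[0] with arr[6] to place pivot at position 6: [12, 3, 11, 20, 21, 20, 24]
Pivot position: 6

After partitioning with pivot 24, the array becomes [12, 3, 11, 20, 21, 20, 24]. The pivot is placed at index 6. All elements to the left of the pivot are <= 24, and all elements to the right are > 24.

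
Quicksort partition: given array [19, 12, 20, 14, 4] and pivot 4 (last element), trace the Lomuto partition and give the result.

Lomuto partition with pivot = 4:

Initial array: [19, 12, 20, 14, 4]

arr[0]=19 > 4: no swap
arr[1]=12 > 4: no swap
arr[2]=20 > 4: no swap
arr[3]=14 > 4: no swap

Place pivot at position 0: [4, 12, 20, 14, 19]
Pivot position: 0

After partitioning with pivot 4, the array becomes [4, 12, 20, 14, 19]. The pivot is placed at index 0. All elements to the left of the pivot are <= 4, and all elements to the right are > 4.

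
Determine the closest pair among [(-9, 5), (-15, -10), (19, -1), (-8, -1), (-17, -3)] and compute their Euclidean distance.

Computing all pairwise distances among 5 points:

d((-9, 5), (-15, -10)) = 16.1555
d((-9, 5), (19, -1)) = 28.6356
d((-9, 5), (-8, -1)) = 6.0828 <-- minimum
d((-9, 5), (-17, -3)) = 11.3137
d((-15, -10), (19, -1)) = 35.171
d((-15, -10), (-8, -1)) = 11.4018
d((-15, -10), (-17, -3)) = 7.2801
d((19, -1), (-8, -1)) = 27.0
d((19, -1), (-17, -3)) = 36.0555
d((-8, -1), (-17, -3)) = 9.2195

Closest pair: (-9, 5) and (-8, -1) with distance 6.0828

The closest pair is (-9, 5) and (-8, -1) with Euclidean distance 6.0828. For 5 points, brute-force pairwise comparison is shown above. For large n, the divide-and-conquer algorithm (sort by x, recurse on halves, check the dividing strip) achieves O(n log n).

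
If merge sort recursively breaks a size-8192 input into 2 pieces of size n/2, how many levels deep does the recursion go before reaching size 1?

For divide and conquer with division factor 2:

Problem sizes at each level:
Level 0: 8192
Level 1: 4096
Level 2: 2048
Level 3: 1024
Level 4: 512
Level 5: 256
Level 6: 128
Level 7: 64
Level 8: 32
Level 9: 16
Level 10: 8
Level 11: 4
Level 12: 2
Level 13: 1

The root is level 0 and the size-1 base case is level 13 (the tree spans levels 0 through 13, i.e. 14 levels counting the root), so the depth is the number of divisions: log_2(8192) = 13

The recursion tree depth is log_2(8192) = 13. At each level, the problem size is divided by 2, so it takes 13 divisions to reduce to a base case of size 1. The algorithm makes 2 recursive calls at each level.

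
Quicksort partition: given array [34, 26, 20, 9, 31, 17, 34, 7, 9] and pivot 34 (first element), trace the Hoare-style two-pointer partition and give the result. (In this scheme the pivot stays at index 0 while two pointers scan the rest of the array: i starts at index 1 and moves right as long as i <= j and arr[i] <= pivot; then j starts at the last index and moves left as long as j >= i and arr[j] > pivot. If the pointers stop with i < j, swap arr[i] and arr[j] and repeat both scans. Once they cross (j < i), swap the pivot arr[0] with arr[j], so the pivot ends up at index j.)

Hoare-style two-pointer partition with pivot = 34:

Initial array: [34, 26, 20, 9, 31, 17, 34, 7, 9]

Pointers start at i = 1, j = 8.
i ends at 9, j ends at 8: the pointers have crossed (j < i), so scanning stops.

Swap pivot arr[0] with arr[8] to place pivot at position 8: [9, 26, 20, 9, 31, 17, 34, 7, 34]
Pivot position: 8

After partitioning with pivot 34, the array becomes [9, 26, 20, 9, 31, 17, 34, 7, 34]. The pivot is placed at index 8. All elements to the left of the pivot are <= 34, and all elements to the right are > 34.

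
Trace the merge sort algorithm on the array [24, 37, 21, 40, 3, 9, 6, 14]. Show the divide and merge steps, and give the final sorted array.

Merge sort trace:

Split: [24, 37, 21, 40, 3, 9, 6, 14] -> [24, 37, 21, 40] and [3, 9, 6, 14]
  Split: [24, 37, 21, 40] -> [24, 37] and [21, 40]
    Split: [24, 37] -> [24] and [37]
    Merge: [24] + [37] -> [24, 37]
    Split: [21, 40] -> [21] and [40]
    Merge: [21] + [40] -> [21, 40]
  Merge: [24, 37] + [21, 40] -> [21, 24, 37, 40]
  Split: [3, 9, 6, 14] -> [3, 9] and [6, 14]
    Split: [3, 9] -> [3] and [9]
    Merge: [3] + [9] -> [3, 9]
    Split: [6, 14] -> [6] and [14]
    Merge: [6] + [14] -> [6, 14]
  Merge: [3, 9] + [6, 14] -> [3, 6, 9, 14]
Merge: [21, 24, 37, 40] + [3, 6, 9, 14] -> [3, 6, 9, 14, 21, 24, 37, 40]

Final sorted array: [3, 6, 9, 14, 21, 24, 37, 40]

The merge sort proceeds by recursively splitting the array and merging sorted halves.
After all merges, the sorted array is [3, 6, 9, 14, 21, 24, 37, 40].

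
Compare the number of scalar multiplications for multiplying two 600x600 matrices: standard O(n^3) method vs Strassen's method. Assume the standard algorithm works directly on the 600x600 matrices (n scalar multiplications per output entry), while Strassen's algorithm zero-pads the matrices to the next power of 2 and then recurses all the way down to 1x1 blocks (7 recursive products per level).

Matrix multiplication for 600x600 matrices:

Strassen's algorithm requires power-of-2 dimensions. Pad 600x600 to 1024x1024 (next power of 2).

Standard algorithm: 600^3 = 216000000 multiplications
Strassen's algorithm: 7^(log2(1024)) = 7^10 = 282475249 multiplications
Difference: 216000000 - 282475249 = -66475249 (Strassen uses MORE here due to padding overhead — for small or just-over-power-of-2 n, padding can outweigh the per-level savings)

Standard: 216000000 multiplications (600^3). Strassen: 282475249 multiplications (7^10, after padding to 1024x1024). Strassen reduces 8 recursive multiplications to 7 at each level.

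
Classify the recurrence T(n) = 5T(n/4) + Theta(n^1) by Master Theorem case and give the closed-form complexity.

Master Theorem for T(n) = 5T(n/4) + O(n^1):

a = 5, b = 4, c = 1
log_b(a) = log_4(5) = 1.1610

Case 1: c = 1 < log_4(5) = 1.1610
T(n) = O(n^(log_4 5))

For T(n) = 5T(n/4) + O(n^1): log_4(5) = 1.1610. This is Case 1 of the Master Theorem (c < log_b(a), work dominated by leaves), giving O(n^(log_4 5)).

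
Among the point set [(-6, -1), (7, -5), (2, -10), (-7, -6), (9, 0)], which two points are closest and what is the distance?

Computing all pairwise distances among 5 points:

d((-6, -1), (7, -5)) = 13.6015
d((-6, -1), (2, -10)) = 12.0416
d((-6, -1), (-7, -6)) = 5.099 <-- minimum
d((-6, -1), (9, 0)) = 15.0333
d((7, -5), (2, -10)) = 7.0711
d((7, -5), (-7, -6)) = 14.0357
d((7, -5), (9, 0)) = 5.3852
d((2, -10), (-7, -6)) = 9.8489
d((2, -10), (9, 0)) = 12.2066
d((-7, -6), (9, 0)) = 17.088

Closest pair: (-6, -1) and (-7, -6) with distance 5.099

The closest pair is (-6, -1) and (-7, -6) with Euclidean distance 5.099. For 5 points, brute-force pairwise comparison is shown above. For large n, the divide-and-conquer algorithm (sort by x, recurse on halves, check the dividing strip) achieves O(n log n).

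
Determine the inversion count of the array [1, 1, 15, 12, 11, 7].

Finding inversions in [1, 1, 15, 12, 11, 7]:

(2, 3): arr[2]=15 > arr[3]=12
(2, 4): arr[2]=15 > arr[4]=11
(2, 5): arr[2]=15 > arr[5]=7
(3, 4): arr[3]=12 > arr[4]=11
(3, 5): arr[3]=12 > arr[5]=7
(4, 5): arr[4]=11 > arr[5]=7

Total inversions: 6

The array has 6 inversion(s): (2,3), (2,4), (2,5), (3,4), (3,5), (4,5). Each pair (i,j) satisfies i < j and arr[i] > arr[j].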